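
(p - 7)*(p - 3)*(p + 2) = p^3 - 8*p^2 + p + 42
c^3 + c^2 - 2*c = c*(c - 1)*(c + 2)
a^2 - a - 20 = (a - 5)*(a + 4)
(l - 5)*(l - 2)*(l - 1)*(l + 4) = l^4 - 4*l^3 - 15*l^2 + 58*l - 40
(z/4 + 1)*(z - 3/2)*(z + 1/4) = z^3/4 + 11*z^2/16 - 43*z/32 - 3/8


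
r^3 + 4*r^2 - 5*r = r*(r - 1)*(r + 5)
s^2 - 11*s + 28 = (s - 7)*(s - 4)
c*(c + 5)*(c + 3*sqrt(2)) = c^3 + 3*sqrt(2)*c^2 + 5*c^2 + 15*sqrt(2)*c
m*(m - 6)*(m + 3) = m^3 - 3*m^2 - 18*m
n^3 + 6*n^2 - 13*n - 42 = (n - 3)*(n + 2)*(n + 7)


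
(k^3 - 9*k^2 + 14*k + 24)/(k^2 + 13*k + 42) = (k^3 - 9*k^2 + 14*k + 24)/(k^2 + 13*k + 42)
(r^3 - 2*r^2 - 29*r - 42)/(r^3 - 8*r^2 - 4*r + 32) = (r^2 - 4*r - 21)/(r^2 - 10*r + 16)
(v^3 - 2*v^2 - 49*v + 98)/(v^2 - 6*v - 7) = (v^2 + 5*v - 14)/(v + 1)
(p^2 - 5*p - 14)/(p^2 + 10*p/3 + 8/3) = 3*(p - 7)/(3*p + 4)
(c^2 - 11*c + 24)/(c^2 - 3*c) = (c - 8)/c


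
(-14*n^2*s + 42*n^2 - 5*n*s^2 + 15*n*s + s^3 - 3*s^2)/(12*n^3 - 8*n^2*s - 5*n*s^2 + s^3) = (-7*n*s + 21*n + s^2 - 3*s)/(6*n^2 - 7*n*s + s^2)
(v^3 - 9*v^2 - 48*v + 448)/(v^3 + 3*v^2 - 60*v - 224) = (v - 8)/(v + 4)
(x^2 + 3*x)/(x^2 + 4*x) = (x + 3)/(x + 4)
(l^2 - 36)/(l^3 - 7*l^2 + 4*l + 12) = (l + 6)/(l^2 - l - 2)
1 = 1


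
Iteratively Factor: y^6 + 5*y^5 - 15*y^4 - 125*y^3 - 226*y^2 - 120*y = (y + 3)*(y^5 + 2*y^4 - 21*y^3 - 62*y^2 - 40*y) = (y + 3)*(y + 4)*(y^4 - 2*y^3 - 13*y^2 - 10*y) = (y + 1)*(y + 3)*(y + 4)*(y^3 - 3*y^2 - 10*y) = (y + 1)*(y + 2)*(y + 3)*(y + 4)*(y^2 - 5*y) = (y - 5)*(y + 1)*(y + 2)*(y + 3)*(y + 4)*(y)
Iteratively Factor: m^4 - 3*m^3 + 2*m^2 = (m)*(m^3 - 3*m^2 + 2*m) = m*(m - 2)*(m^2 - m) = m^2*(m - 2)*(m - 1)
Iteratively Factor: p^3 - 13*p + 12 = (p - 3)*(p^2 + 3*p - 4) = (p - 3)*(p + 4)*(p - 1)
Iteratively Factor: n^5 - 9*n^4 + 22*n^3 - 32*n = (n - 4)*(n^4 - 5*n^3 + 2*n^2 + 8*n) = (n - 4)*(n + 1)*(n^3 - 6*n^2 + 8*n) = (n - 4)*(n - 2)*(n + 1)*(n^2 - 4*n) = n*(n - 4)*(n - 2)*(n + 1)*(n - 4)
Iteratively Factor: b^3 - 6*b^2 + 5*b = (b - 5)*(b^2 - b) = (b - 5)*(b - 1)*(b)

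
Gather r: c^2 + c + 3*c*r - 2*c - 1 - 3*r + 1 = c^2 - c + r*(3*c - 3)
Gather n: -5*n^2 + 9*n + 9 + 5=-5*n^2 + 9*n + 14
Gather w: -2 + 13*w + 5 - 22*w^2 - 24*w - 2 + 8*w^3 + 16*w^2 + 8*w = 8*w^3 - 6*w^2 - 3*w + 1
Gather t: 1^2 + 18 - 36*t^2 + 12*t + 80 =-36*t^2 + 12*t + 99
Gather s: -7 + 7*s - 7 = 7*s - 14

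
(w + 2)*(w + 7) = w^2 + 9*w + 14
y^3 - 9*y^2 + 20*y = y*(y - 5)*(y - 4)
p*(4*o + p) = 4*o*p + p^2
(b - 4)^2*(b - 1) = b^3 - 9*b^2 + 24*b - 16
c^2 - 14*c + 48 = (c - 8)*(c - 6)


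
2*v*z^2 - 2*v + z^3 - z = (2*v + z)*(z - 1)*(z + 1)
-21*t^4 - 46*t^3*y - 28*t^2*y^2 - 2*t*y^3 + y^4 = (-7*t + y)*(t + y)^2*(3*t + y)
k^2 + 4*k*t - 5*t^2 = (k - t)*(k + 5*t)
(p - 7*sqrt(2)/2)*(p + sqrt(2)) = p^2 - 5*sqrt(2)*p/2 - 7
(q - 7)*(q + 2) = q^2 - 5*q - 14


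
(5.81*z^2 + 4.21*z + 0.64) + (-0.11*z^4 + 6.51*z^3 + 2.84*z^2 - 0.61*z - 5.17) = -0.11*z^4 + 6.51*z^3 + 8.65*z^2 + 3.6*z - 4.53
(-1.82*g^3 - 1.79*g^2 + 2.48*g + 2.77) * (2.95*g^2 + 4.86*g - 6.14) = -5.369*g^5 - 14.1257*g^4 + 9.7914*g^3 + 31.2149*g^2 - 1.765*g - 17.0078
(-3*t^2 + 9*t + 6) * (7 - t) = 3*t^3 - 30*t^2 + 57*t + 42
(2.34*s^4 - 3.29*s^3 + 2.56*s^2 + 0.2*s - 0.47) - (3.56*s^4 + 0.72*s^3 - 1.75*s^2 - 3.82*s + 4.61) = -1.22*s^4 - 4.01*s^3 + 4.31*s^2 + 4.02*s - 5.08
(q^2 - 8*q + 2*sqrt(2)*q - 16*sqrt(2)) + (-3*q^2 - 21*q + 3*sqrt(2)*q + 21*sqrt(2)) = -2*q^2 - 29*q + 5*sqrt(2)*q + 5*sqrt(2)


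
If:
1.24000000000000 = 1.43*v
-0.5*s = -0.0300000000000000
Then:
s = 0.06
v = 0.87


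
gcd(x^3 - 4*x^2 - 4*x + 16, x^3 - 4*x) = x^2 - 4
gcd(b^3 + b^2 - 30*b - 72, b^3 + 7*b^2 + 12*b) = b^2 + 7*b + 12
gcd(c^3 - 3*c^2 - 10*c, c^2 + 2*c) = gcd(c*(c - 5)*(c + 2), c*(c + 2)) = c^2 + 2*c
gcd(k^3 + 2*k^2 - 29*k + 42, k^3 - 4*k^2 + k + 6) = k^2 - 5*k + 6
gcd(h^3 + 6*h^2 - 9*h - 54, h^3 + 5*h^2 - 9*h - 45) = h^2 - 9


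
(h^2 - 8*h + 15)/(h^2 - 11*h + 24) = (h - 5)/(h - 8)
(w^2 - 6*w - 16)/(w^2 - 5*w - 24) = (w + 2)/(w + 3)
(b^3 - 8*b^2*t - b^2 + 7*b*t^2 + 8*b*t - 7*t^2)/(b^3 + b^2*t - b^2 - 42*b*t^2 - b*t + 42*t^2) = (-b^2 + 8*b*t - 7*t^2)/(-b^2 - b*t + 42*t^2)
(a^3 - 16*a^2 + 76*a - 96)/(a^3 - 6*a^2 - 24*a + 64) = (a - 6)/(a + 4)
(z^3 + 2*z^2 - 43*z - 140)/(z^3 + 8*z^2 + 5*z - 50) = (z^2 - 3*z - 28)/(z^2 + 3*z - 10)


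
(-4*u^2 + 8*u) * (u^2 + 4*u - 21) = -4*u^4 - 8*u^3 + 116*u^2 - 168*u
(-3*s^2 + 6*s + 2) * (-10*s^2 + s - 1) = 30*s^4 - 63*s^3 - 11*s^2 - 4*s - 2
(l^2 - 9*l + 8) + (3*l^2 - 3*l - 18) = 4*l^2 - 12*l - 10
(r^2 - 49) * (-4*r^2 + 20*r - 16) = -4*r^4 + 20*r^3 + 180*r^2 - 980*r + 784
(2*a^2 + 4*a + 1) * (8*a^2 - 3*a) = 16*a^4 + 26*a^3 - 4*a^2 - 3*a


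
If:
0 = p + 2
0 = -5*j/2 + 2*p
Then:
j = -8/5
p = -2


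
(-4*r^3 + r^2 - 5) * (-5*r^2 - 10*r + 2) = 20*r^5 + 35*r^4 - 18*r^3 + 27*r^2 + 50*r - 10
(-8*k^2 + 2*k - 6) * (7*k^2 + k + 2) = -56*k^4 + 6*k^3 - 56*k^2 - 2*k - 12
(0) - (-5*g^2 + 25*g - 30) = 5*g^2 - 25*g + 30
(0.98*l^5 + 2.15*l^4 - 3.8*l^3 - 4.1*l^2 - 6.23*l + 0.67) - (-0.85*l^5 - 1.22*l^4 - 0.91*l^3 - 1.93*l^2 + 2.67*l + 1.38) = 1.83*l^5 + 3.37*l^4 - 2.89*l^3 - 2.17*l^2 - 8.9*l - 0.71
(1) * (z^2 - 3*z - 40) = z^2 - 3*z - 40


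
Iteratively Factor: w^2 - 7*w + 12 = (w - 4)*(w - 3)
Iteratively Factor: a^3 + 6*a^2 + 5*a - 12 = (a - 1)*(a^2 + 7*a + 12) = (a - 1)*(a + 3)*(a + 4)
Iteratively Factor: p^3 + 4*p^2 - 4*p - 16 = (p - 2)*(p^2 + 6*p + 8) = (p - 2)*(p + 4)*(p + 2)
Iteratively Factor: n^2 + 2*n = (n)*(n + 2)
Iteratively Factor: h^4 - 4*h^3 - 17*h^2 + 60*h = (h - 5)*(h^3 + h^2 - 12*h) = (h - 5)*(h - 3)*(h^2 + 4*h) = (h - 5)*(h - 3)*(h + 4)*(h)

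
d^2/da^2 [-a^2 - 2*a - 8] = -2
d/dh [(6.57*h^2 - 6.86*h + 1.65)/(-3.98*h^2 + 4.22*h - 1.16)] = (0.422600000000003*h^2 - 2.1084*h + 0.994600000000001)/(15.8404*h^4 - 33.5912*h^3 + 27.042*h^2 - 9.7904*h + 1.3456)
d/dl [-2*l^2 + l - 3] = 1 - 4*l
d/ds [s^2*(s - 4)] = s*(3*s - 8)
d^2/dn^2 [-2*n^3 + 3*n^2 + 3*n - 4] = 6 - 12*n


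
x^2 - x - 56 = (x - 8)*(x + 7)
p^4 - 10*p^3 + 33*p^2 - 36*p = p*(p - 4)*(p - 3)^2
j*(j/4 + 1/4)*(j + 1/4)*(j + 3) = j^4/4 + 17*j^3/16 + j^2 + 3*j/16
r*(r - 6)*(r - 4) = r^3 - 10*r^2 + 24*r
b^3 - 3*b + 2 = (b - 1)^2*(b + 2)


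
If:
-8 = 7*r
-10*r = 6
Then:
No Solution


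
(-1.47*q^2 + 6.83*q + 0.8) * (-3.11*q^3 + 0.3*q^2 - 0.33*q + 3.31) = 4.5717*q^5 - 21.6823*q^4 + 0.0461*q^3 - 6.8796*q^2 + 22.3433*q + 2.648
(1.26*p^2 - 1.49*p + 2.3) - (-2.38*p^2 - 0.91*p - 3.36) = 3.64*p^2 - 0.58*p + 5.66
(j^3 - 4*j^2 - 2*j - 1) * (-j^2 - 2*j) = -j^5 + 2*j^4 + 10*j^3 + 5*j^2 + 2*j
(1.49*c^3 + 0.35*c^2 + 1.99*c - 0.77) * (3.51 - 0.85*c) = -1.2665*c^4 + 4.9324*c^3 - 0.463*c^2 + 7.6394*c - 2.7027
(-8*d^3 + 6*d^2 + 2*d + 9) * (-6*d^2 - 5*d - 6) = 48*d^5 + 4*d^4 + 6*d^3 - 100*d^2 - 57*d - 54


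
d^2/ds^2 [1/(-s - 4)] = -2/(s + 4)^3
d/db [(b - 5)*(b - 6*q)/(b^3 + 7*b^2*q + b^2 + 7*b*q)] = (b*(2*b - 6*q - 5)*(b^2 + 7*b*q + b + 7*q) - (b - 5)*(b - 6*q)*(3*b^2 + 14*b*q + 2*b + 7*q))/(b^2*(b^2 + 7*b*q + b + 7*q)^2)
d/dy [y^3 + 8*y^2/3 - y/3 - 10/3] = 3*y^2 + 16*y/3 - 1/3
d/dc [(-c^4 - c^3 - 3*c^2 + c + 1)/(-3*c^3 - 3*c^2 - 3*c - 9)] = (c^6 + 2*c^5 + c^4 + 16*c^3 + 16*c^2 + 20*c - 2)/(3*(c^6 + 2*c^5 + 3*c^4 + 8*c^3 + 7*c^2 + 6*c + 9))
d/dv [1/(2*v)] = -1/(2*v^2)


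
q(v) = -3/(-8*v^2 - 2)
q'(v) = -48*v/(-8*v^2 - 2)^2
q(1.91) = 0.10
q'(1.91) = -0.09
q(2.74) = 0.05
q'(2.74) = -0.03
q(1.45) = 0.16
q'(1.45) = -0.20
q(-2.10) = 0.08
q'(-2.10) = 0.07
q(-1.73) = 0.12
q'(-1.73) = 0.12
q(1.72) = 0.12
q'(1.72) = -0.13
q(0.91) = 0.35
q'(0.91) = -0.59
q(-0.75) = 0.46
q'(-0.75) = 0.85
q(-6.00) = 0.01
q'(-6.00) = 0.00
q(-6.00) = 0.01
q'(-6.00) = 0.00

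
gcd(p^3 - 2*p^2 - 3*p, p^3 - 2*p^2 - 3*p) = p^3 - 2*p^2 - 3*p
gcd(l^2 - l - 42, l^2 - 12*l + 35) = l - 7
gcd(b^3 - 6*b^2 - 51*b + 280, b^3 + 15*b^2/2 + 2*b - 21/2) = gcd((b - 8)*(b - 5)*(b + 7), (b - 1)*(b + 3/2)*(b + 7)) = b + 7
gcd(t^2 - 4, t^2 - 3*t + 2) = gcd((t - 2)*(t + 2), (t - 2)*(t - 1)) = t - 2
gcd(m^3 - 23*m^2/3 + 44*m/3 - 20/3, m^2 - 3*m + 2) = m - 2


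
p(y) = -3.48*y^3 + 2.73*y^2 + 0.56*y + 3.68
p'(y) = -10.44*y^2 + 5.46*y + 0.56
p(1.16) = 2.57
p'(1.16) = -7.15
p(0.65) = 4.24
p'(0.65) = -0.30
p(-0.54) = 4.72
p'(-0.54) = -5.43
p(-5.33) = 605.19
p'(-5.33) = -325.13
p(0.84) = 4.01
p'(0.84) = -2.22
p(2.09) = -14.99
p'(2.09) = -33.63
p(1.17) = 2.50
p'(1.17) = -7.34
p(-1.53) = 21.68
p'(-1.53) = -32.23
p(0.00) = 3.68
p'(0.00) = 0.56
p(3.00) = -64.03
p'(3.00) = -77.02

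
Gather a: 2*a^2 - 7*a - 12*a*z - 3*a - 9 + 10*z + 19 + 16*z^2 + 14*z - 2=2*a^2 + a*(-12*z - 10) + 16*z^2 + 24*z + 8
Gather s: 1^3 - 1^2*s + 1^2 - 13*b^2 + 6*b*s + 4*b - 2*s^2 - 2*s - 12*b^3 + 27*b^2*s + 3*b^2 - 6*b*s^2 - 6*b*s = -12*b^3 - 10*b^2 + 4*b + s^2*(-6*b - 2) + s*(27*b^2 - 3) + 2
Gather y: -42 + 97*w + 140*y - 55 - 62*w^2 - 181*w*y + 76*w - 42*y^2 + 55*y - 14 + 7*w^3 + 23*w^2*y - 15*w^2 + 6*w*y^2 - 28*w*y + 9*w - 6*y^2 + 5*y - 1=7*w^3 - 77*w^2 + 182*w + y^2*(6*w - 48) + y*(23*w^2 - 209*w + 200) - 112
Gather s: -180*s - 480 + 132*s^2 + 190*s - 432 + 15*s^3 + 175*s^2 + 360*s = 15*s^3 + 307*s^2 + 370*s - 912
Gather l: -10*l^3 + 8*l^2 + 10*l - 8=-10*l^3 + 8*l^2 + 10*l - 8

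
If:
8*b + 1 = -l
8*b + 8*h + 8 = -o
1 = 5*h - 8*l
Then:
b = 5*o/472 - 2/59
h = -8*o/59 - 57/59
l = -5*o/59 - 43/59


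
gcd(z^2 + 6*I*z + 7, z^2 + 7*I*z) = z + 7*I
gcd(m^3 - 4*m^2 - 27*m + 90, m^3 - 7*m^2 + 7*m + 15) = m - 3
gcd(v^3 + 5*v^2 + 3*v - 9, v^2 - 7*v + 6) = v - 1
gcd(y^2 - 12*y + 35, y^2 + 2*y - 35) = y - 5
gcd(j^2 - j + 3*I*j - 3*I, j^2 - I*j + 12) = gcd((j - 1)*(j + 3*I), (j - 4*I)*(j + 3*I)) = j + 3*I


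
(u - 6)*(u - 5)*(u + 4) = u^3 - 7*u^2 - 14*u + 120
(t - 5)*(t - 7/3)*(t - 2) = t^3 - 28*t^2/3 + 79*t/3 - 70/3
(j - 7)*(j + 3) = j^2 - 4*j - 21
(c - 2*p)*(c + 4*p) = c^2 + 2*c*p - 8*p^2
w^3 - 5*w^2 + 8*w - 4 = (w - 2)^2*(w - 1)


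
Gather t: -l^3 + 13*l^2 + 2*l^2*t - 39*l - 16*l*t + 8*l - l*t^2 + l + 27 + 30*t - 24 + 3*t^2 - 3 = -l^3 + 13*l^2 - 30*l + t^2*(3 - l) + t*(2*l^2 - 16*l + 30)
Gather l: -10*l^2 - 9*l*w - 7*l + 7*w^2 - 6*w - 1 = -10*l^2 + l*(-9*w - 7) + 7*w^2 - 6*w - 1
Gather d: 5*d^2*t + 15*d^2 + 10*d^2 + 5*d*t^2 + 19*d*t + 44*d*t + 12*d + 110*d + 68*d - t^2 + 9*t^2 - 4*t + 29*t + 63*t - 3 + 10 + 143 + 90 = d^2*(5*t + 25) + d*(5*t^2 + 63*t + 190) + 8*t^2 + 88*t + 240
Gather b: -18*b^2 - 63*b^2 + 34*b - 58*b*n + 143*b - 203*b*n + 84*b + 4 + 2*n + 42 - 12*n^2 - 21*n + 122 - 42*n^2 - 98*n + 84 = -81*b^2 + b*(261 - 261*n) - 54*n^2 - 117*n + 252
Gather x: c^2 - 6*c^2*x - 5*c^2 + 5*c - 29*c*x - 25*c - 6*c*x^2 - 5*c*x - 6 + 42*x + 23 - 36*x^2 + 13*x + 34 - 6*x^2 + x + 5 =-4*c^2 - 20*c + x^2*(-6*c - 42) + x*(-6*c^2 - 34*c + 56) + 56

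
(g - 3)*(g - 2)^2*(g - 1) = g^4 - 8*g^3 + 23*g^2 - 28*g + 12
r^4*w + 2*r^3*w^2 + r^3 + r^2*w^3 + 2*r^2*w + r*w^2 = r*(r + w)^2*(r*w + 1)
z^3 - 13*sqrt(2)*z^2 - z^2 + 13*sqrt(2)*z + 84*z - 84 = (z - 1)*(z - 7*sqrt(2))*(z - 6*sqrt(2))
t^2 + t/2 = t*(t + 1/2)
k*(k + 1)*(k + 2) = k^3 + 3*k^2 + 2*k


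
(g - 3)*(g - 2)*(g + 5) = g^3 - 19*g + 30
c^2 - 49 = (c - 7)*(c + 7)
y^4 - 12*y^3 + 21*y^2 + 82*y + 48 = (y - 8)*(y - 6)*(y + 1)^2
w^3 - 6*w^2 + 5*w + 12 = (w - 4)*(w - 3)*(w + 1)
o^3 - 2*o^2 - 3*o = o*(o - 3)*(o + 1)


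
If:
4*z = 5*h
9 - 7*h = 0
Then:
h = 9/7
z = 45/28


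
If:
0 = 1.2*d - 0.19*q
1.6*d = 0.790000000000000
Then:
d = 0.49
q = 3.12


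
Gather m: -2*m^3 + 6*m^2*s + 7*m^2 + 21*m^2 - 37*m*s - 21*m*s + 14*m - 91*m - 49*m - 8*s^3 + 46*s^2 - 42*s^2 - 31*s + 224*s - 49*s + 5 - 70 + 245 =-2*m^3 + m^2*(6*s + 28) + m*(-58*s - 126) - 8*s^3 + 4*s^2 + 144*s + 180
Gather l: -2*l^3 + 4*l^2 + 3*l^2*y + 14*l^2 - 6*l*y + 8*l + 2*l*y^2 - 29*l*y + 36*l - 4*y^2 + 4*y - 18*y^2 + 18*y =-2*l^3 + l^2*(3*y + 18) + l*(2*y^2 - 35*y + 44) - 22*y^2 + 22*y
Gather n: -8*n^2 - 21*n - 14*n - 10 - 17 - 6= -8*n^2 - 35*n - 33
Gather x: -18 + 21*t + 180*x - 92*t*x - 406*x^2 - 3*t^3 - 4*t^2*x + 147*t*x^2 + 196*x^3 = -3*t^3 + 21*t + 196*x^3 + x^2*(147*t - 406) + x*(-4*t^2 - 92*t + 180) - 18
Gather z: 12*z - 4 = 12*z - 4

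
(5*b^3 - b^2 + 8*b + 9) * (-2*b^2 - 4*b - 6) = -10*b^5 - 18*b^4 - 42*b^3 - 44*b^2 - 84*b - 54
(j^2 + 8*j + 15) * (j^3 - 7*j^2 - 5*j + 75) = j^5 + j^4 - 46*j^3 - 70*j^2 + 525*j + 1125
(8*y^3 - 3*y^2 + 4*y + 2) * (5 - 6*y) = -48*y^4 + 58*y^3 - 39*y^2 + 8*y + 10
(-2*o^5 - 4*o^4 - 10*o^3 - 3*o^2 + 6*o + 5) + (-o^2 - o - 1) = -2*o^5 - 4*o^4 - 10*o^3 - 4*o^2 + 5*o + 4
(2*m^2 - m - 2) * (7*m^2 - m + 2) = 14*m^4 - 9*m^3 - 9*m^2 - 4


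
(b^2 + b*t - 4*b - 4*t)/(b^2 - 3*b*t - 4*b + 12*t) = (-b - t)/(-b + 3*t)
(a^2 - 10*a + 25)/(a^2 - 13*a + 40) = (a - 5)/(a - 8)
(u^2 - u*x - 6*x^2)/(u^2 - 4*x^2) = (-u + 3*x)/(-u + 2*x)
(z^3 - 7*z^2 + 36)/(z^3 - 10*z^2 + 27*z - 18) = (z + 2)/(z - 1)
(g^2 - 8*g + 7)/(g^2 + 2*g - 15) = (g^2 - 8*g + 7)/(g^2 + 2*g - 15)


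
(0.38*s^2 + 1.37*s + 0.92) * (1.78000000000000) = 0.6764*s^2 + 2.4386*s + 1.6376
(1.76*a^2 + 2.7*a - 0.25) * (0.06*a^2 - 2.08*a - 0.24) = 0.1056*a^4 - 3.4988*a^3 - 6.0534*a^2 - 0.128*a + 0.06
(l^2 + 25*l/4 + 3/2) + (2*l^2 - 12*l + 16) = 3*l^2 - 23*l/4 + 35/2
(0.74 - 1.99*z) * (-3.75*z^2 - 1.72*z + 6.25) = 7.4625*z^3 + 0.6478*z^2 - 13.7103*z + 4.625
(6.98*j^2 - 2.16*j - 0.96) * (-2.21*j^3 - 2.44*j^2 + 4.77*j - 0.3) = -15.4258*j^5 - 12.2576*j^4 + 40.6866*j^3 - 10.0548*j^2 - 3.9312*j + 0.288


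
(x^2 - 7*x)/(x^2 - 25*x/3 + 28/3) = 3*x/(3*x - 4)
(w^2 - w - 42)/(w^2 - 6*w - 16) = (-w^2 + w + 42)/(-w^2 + 6*w + 16)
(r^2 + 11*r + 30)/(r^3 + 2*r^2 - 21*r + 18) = (r + 5)/(r^2 - 4*r + 3)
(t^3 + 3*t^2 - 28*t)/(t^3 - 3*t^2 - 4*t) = (t + 7)/(t + 1)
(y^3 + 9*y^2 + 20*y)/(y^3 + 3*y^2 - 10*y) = (y + 4)/(y - 2)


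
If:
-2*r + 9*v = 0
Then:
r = 9*v/2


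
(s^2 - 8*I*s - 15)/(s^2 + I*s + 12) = (s - 5*I)/(s + 4*I)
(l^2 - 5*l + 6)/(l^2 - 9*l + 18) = (l - 2)/(l - 6)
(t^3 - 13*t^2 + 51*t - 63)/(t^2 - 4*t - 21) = (t^2 - 6*t + 9)/(t + 3)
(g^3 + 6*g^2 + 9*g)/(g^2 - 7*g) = (g^2 + 6*g + 9)/(g - 7)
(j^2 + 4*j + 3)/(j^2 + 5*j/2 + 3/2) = 2*(j + 3)/(2*j + 3)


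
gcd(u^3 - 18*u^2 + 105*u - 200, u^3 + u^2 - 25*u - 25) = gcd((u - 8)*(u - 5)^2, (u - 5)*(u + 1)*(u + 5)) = u - 5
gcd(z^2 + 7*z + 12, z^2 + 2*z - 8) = z + 4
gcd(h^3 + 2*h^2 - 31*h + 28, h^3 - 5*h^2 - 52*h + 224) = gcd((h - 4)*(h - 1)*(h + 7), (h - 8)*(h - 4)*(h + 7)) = h^2 + 3*h - 28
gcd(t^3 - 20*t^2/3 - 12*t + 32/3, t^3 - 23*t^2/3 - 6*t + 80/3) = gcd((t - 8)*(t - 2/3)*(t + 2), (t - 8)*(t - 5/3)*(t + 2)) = t^2 - 6*t - 16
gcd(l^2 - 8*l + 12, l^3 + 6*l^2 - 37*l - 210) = l - 6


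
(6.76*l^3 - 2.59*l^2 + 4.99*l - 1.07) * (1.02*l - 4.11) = 6.8952*l^4 - 30.4254*l^3 + 15.7347*l^2 - 21.6003*l + 4.3977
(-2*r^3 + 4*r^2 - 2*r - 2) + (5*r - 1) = -2*r^3 + 4*r^2 + 3*r - 3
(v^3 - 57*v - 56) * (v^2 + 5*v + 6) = v^5 + 5*v^4 - 51*v^3 - 341*v^2 - 622*v - 336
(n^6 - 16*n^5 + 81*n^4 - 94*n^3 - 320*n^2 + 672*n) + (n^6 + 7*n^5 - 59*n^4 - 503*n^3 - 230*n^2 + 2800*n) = 2*n^6 - 9*n^5 + 22*n^4 - 597*n^3 - 550*n^2 + 3472*n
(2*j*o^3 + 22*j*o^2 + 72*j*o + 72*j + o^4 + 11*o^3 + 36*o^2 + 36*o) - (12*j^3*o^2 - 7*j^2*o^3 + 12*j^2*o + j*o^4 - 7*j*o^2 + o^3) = -12*j^3*o^2 + 7*j^2*o^3 - 12*j^2*o - j*o^4 + 2*j*o^3 + 29*j*o^2 + 72*j*o + 72*j + o^4 + 10*o^3 + 36*o^2 + 36*o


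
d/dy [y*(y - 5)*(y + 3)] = 3*y^2 - 4*y - 15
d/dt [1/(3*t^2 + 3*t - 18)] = (-2*t - 1)/(3*(t^2 + t - 6)^2)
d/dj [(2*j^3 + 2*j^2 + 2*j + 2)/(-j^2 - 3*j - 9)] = 2*(-j^4 - 6*j^3 - 29*j^2 - 16*j - 6)/(j^4 + 6*j^3 + 27*j^2 + 54*j + 81)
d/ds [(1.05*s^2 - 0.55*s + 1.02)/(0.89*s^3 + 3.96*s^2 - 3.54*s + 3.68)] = (-0.9345*s^4 + 0.979000000000001*s^3 - 4.2624*s^2 - 0.3504*s + 1.5868)/(0.7921*s^6 + 7.0488*s^5 + 9.3804*s^4 - 21.4864*s^3 + 41.6772*s^2 - 26.0544*s + 13.5424)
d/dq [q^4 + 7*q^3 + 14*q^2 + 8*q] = 4*q^3 + 21*q^2 + 28*q + 8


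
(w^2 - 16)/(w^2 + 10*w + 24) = (w - 4)/(w + 6)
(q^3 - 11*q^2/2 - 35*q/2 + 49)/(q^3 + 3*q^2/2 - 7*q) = (q - 7)/q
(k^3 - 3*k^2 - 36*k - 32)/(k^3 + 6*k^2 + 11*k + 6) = (k^2 - 4*k - 32)/(k^2 + 5*k + 6)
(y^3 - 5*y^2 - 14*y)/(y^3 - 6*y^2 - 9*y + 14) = y/(y - 1)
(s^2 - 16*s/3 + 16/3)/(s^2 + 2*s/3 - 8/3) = (s - 4)/(s + 2)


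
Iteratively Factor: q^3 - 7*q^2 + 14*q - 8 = (q - 1)*(q^2 - 6*q + 8) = (q - 2)*(q - 1)*(q - 4)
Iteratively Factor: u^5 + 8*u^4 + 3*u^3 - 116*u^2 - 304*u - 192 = (u + 4)*(u^4 + 4*u^3 - 13*u^2 - 64*u - 48) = (u - 4)*(u + 4)*(u^3 + 8*u^2 + 19*u + 12) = (u - 4)*(u + 4)^2*(u^2 + 4*u + 3) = (u - 4)*(u + 3)*(u + 4)^2*(u + 1)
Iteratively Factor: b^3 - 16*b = (b)*(b^2 - 16) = b*(b + 4)*(b - 4)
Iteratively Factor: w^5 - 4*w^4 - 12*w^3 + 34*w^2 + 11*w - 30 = (w - 5)*(w^4 + w^3 - 7*w^2 - w + 6) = (w - 5)*(w - 2)*(w^3 + 3*w^2 - w - 3) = (w - 5)*(w - 2)*(w + 3)*(w^2 - 1) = (w - 5)*(w - 2)*(w - 1)*(w + 3)*(w + 1)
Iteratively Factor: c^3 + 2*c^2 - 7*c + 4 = (c - 1)*(c^2 + 3*c - 4) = (c - 1)^2*(c + 4)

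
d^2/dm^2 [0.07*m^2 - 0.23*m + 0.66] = 0.140000000000000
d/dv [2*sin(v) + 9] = 2*cos(v)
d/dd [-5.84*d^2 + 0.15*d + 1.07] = 0.15 - 11.68*d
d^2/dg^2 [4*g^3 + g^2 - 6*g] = 24*g + 2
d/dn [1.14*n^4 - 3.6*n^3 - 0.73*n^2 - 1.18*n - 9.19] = 4.56*n^3 - 10.8*n^2 - 1.46*n - 1.18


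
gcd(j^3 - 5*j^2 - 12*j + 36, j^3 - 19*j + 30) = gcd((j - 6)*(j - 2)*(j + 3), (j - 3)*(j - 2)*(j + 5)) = j - 2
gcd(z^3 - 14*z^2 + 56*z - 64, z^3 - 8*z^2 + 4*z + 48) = z - 4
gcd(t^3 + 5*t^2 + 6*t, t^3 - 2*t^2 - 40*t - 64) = t + 2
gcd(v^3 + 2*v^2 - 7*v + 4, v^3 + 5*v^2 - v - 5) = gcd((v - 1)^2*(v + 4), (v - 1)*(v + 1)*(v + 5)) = v - 1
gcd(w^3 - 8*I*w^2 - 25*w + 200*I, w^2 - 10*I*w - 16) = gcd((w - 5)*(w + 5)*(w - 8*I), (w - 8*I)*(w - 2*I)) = w - 8*I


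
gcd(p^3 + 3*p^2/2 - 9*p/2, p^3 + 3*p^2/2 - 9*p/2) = p^3 + 3*p^2/2 - 9*p/2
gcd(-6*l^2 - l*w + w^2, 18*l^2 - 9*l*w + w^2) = -3*l + w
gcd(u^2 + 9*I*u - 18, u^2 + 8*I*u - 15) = u + 3*I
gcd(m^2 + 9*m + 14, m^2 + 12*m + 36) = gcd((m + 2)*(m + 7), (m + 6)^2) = 1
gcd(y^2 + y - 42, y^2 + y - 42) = y^2 + y - 42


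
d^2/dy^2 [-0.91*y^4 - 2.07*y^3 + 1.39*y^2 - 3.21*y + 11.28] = -10.92*y^2 - 12.42*y + 2.78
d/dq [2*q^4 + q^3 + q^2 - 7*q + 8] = 8*q^3 + 3*q^2 + 2*q - 7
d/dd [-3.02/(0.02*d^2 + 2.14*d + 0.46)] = (0.1208*d + 6.4628)/(0.02*d^2 + 2.14*d + 0.46)^2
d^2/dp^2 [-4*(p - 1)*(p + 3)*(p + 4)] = -24*p - 48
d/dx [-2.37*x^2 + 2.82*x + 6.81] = 2.82 - 4.74*x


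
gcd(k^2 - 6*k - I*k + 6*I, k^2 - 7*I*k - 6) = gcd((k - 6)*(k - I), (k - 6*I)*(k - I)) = k - I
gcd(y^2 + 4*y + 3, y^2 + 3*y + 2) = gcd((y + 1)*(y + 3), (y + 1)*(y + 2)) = y + 1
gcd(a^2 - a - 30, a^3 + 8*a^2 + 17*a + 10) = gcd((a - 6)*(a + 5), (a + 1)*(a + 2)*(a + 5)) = a + 5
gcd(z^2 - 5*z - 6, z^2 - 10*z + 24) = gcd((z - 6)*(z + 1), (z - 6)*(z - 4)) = z - 6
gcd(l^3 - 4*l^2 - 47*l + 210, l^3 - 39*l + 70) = l^2 + 2*l - 35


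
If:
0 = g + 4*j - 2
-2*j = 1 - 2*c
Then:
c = j + 1/2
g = 2 - 4*j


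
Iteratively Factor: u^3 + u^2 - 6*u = (u)*(u^2 + u - 6) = u*(u + 3)*(u - 2)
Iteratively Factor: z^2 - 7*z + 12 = (z - 4)*(z - 3)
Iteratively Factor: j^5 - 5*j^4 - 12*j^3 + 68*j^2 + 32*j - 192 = (j - 4)*(j^4 - j^3 - 16*j^2 + 4*j + 48) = (j - 4)*(j - 2)*(j^3 + j^2 - 14*j - 24) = (j - 4)*(j - 2)*(j + 2)*(j^2 - j - 12) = (j - 4)*(j - 2)*(j + 2)*(j + 3)*(j - 4)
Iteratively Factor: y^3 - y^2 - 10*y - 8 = (y + 2)*(y^2 - 3*y - 4) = (y + 1)*(y + 2)*(y - 4)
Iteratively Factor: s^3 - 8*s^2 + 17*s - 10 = (s - 1)*(s^2 - 7*s + 10) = (s - 2)*(s - 1)*(s - 5)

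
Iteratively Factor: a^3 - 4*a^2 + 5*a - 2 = (a - 1)*(a^2 - 3*a + 2) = (a - 2)*(a - 1)*(a - 1)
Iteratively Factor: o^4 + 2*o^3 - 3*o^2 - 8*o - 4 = (o + 2)*(o^3 - 3*o - 2) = (o + 1)*(o + 2)*(o^2 - o - 2) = (o - 2)*(o + 1)*(o + 2)*(o + 1)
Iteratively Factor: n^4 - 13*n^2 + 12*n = (n)*(n^3 - 13*n + 12) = n*(n + 4)*(n^2 - 4*n + 3) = n*(n - 3)*(n + 4)*(n - 1)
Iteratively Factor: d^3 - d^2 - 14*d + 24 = (d - 2)*(d^2 + d - 12) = (d - 3)*(d - 2)*(d + 4)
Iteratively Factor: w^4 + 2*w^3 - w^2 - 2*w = (w - 1)*(w^3 + 3*w^2 + 2*w) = (w - 1)*(w + 2)*(w^2 + w) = w*(w - 1)*(w + 2)*(w + 1)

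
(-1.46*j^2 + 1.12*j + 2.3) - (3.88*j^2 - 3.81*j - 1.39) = -5.34*j^2 + 4.93*j + 3.69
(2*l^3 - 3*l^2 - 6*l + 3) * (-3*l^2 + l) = -6*l^5 + 11*l^4 + 15*l^3 - 15*l^2 + 3*l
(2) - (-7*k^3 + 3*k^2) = 7*k^3 - 3*k^2 + 2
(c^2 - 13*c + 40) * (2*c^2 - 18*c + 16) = 2*c^4 - 44*c^3 + 330*c^2 - 928*c + 640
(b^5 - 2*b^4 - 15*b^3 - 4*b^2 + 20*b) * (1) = b^5 - 2*b^4 - 15*b^3 - 4*b^2 + 20*b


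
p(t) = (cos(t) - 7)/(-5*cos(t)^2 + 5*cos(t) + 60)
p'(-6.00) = 0.00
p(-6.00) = -0.10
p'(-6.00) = 0.00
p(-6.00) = -0.10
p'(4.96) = 0.02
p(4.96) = -0.11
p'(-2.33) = 0.04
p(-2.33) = -0.14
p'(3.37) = 0.01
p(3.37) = -0.16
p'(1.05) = -0.01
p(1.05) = -0.11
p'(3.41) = 0.02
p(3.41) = -0.16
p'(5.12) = 0.02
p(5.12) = -0.11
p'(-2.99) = 0.01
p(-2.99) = -0.16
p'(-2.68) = 0.03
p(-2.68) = -0.15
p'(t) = (-10*sin(t)*cos(t) + 5*sin(t))*(cos(t) - 7)/(-5*cos(t)^2 + 5*cos(t) + 60)^2 - sin(t)/(-5*cos(t)^2 + 5*cos(t) + 60) = (sin(t)^2 + 14*cos(t) - 20)*sin(t)/(5*(sin(t)^2 + cos(t) + 11)^2)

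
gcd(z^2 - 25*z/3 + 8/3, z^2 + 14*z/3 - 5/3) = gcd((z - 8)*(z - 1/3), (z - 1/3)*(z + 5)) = z - 1/3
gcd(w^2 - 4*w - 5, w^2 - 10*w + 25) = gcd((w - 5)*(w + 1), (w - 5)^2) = w - 5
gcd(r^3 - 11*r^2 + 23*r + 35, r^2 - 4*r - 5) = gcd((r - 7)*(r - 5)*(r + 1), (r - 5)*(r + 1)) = r^2 - 4*r - 5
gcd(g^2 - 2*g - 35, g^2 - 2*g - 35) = g^2 - 2*g - 35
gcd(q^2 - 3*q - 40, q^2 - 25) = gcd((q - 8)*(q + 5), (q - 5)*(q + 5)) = q + 5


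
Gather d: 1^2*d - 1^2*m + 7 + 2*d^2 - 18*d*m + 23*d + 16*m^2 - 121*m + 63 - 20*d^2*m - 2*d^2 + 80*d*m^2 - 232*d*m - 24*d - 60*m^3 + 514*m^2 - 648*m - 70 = -20*d^2*m + d*(80*m^2 - 250*m) - 60*m^3 + 530*m^2 - 770*m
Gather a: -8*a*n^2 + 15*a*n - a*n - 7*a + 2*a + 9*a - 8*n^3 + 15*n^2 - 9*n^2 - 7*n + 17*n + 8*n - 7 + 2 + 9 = a*(-8*n^2 + 14*n + 4) - 8*n^3 + 6*n^2 + 18*n + 4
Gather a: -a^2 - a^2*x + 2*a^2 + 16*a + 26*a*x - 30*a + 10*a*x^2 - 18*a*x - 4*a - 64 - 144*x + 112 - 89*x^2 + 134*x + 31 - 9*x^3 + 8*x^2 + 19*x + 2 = a^2*(1 - x) + a*(10*x^2 + 8*x - 18) - 9*x^3 - 81*x^2 + 9*x + 81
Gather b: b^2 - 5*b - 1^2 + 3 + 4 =b^2 - 5*b + 6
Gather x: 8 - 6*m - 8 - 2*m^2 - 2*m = -2*m^2 - 8*m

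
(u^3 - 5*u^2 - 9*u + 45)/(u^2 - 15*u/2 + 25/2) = 2*(u^2 - 9)/(2*u - 5)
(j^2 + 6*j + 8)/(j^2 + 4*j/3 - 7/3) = 3*(j^2 + 6*j + 8)/(3*j^2 + 4*j - 7)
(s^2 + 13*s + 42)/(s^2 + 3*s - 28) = (s + 6)/(s - 4)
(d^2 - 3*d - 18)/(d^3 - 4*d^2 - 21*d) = (d - 6)/(d*(d - 7))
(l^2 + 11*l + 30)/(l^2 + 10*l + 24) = (l + 5)/(l + 4)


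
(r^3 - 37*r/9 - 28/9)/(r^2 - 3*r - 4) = (r^2 - r - 28/9)/(r - 4)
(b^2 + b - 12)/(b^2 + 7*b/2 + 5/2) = 2*(b^2 + b - 12)/(2*b^2 + 7*b + 5)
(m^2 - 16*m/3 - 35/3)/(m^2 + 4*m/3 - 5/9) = 3*(m - 7)/(3*m - 1)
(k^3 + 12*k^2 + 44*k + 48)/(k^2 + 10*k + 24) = k + 2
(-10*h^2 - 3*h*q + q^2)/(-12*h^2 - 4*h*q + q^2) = (-5*h + q)/(-6*h + q)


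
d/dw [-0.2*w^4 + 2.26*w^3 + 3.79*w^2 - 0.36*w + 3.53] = -0.8*w^3 + 6.78*w^2 + 7.58*w - 0.36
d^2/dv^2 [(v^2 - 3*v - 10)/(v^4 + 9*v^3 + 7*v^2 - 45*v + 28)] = 2*(3*v^6 + 15*v^5 - 215*v^4 - 2317*v^3 - 10002*v^2 - 23798*v - 21286)/(v^10 + 29*v^9 + 321*v^8 + 1585*v^7 + 2351*v^6 - 6873*v^5 - 18709*v^4 + 20539*v^3 + 40740*v^2 - 61936*v + 21952)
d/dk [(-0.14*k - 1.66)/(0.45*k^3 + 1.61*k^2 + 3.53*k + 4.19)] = (0.126*k^3 + 2.4664*k^2 + 5.3452*k + 5.2732)/(0.2025*k^6 + 1.449*k^5 + 5.7691*k^4 + 15.1376*k^3 + 25.9527*k^2 + 29.5814*k + 17.5561)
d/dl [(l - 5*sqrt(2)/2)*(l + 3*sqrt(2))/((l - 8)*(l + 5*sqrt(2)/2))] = (-16*l^2 + 4*sqrt(2)*l^2 - 80*sqrt(2)*l + 60*l - 280 + 75*sqrt(2))/(2*l^4 - 32*l^3 + 10*sqrt(2)*l^3 - 160*sqrt(2)*l^2 + 153*l^2 - 400*l + 640*sqrt(2)*l + 1600)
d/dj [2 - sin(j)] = -cos(j)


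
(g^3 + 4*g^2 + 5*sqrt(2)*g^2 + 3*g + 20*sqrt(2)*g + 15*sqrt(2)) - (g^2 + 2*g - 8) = g^3 + 3*g^2 + 5*sqrt(2)*g^2 + g + 20*sqrt(2)*g + 8 + 15*sqrt(2)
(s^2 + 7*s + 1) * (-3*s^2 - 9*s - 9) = -3*s^4 - 30*s^3 - 75*s^2 - 72*s - 9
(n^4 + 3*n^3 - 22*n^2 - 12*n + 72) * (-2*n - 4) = -2*n^5 - 10*n^4 + 32*n^3 + 112*n^2 - 96*n - 288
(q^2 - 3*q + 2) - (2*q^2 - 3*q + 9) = -q^2 - 7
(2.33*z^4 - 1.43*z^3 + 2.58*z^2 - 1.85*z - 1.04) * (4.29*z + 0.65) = 9.9957*z^5 - 4.6202*z^4 + 10.1387*z^3 - 6.2595*z^2 - 5.6641*z - 0.676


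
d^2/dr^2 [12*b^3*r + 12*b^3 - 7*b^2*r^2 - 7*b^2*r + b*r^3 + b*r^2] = 2*b*(-7*b + 3*r + 1)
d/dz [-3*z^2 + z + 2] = 1 - 6*z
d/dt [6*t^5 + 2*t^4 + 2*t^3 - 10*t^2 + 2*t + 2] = 30*t^4 + 8*t^3 + 6*t^2 - 20*t + 2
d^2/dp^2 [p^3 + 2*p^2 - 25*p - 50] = 6*p + 4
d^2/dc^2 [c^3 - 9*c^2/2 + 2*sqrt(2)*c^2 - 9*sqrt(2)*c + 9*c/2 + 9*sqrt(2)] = 6*c - 9 + 4*sqrt(2)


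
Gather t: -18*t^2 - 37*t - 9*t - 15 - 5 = -18*t^2 - 46*t - 20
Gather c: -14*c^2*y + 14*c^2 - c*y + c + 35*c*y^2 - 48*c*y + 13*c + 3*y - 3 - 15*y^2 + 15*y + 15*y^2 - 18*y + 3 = c^2*(14 - 14*y) + c*(35*y^2 - 49*y + 14)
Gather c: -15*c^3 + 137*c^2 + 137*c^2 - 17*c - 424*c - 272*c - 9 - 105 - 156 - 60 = -15*c^3 + 274*c^2 - 713*c - 330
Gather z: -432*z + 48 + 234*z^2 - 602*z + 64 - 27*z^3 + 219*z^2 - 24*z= -27*z^3 + 453*z^2 - 1058*z + 112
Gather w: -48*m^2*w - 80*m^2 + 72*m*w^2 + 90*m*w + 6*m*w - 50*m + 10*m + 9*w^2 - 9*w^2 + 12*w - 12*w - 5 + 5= -80*m^2 + 72*m*w^2 - 40*m + w*(-48*m^2 + 96*m)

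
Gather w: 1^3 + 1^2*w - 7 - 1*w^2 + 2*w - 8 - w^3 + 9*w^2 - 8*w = -w^3 + 8*w^2 - 5*w - 14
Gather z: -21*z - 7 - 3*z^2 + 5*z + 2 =-3*z^2 - 16*z - 5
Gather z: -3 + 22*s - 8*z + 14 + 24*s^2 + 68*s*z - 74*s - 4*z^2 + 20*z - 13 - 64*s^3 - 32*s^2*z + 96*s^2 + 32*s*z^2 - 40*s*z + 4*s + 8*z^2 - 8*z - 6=-64*s^3 + 120*s^2 - 48*s + z^2*(32*s + 4) + z*(-32*s^2 + 28*s + 4) - 8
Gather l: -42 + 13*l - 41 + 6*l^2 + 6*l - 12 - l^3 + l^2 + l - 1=-l^3 + 7*l^2 + 20*l - 96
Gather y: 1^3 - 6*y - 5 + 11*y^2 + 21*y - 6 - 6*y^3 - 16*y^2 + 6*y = -6*y^3 - 5*y^2 + 21*y - 10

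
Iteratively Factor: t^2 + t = (t)*(t + 1)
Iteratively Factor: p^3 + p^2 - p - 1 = (p + 1)*(p^2 - 1) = (p - 1)*(p + 1)*(p + 1)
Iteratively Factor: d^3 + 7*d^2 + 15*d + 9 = (d + 3)*(d^2 + 4*d + 3) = (d + 3)^2*(d + 1)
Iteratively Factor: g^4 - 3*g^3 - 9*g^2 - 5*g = (g)*(g^3 - 3*g^2 - 9*g - 5) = g*(g - 5)*(g^2 + 2*g + 1) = g*(g - 5)*(g + 1)*(g + 1)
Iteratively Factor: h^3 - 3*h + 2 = (h - 1)*(h^2 + h - 2) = (h - 1)^2*(h + 2)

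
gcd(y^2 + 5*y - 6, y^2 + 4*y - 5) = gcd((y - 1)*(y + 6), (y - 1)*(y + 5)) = y - 1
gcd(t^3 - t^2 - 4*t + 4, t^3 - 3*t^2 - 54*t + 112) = t - 2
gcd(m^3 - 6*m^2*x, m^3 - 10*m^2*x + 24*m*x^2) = -m^2 + 6*m*x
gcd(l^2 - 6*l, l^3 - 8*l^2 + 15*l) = l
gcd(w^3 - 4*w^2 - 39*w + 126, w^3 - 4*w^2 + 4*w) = 1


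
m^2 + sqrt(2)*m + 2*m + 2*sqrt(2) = (m + 2)*(m + sqrt(2))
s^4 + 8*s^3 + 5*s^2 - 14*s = s*(s - 1)*(s + 2)*(s + 7)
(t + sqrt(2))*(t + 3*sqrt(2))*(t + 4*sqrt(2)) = t^3 + 8*sqrt(2)*t^2 + 38*t + 24*sqrt(2)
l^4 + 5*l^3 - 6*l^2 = l^2*(l - 1)*(l + 6)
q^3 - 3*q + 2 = (q - 1)^2*(q + 2)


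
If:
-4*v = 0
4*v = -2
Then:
No Solution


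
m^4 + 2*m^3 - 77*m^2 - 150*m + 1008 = (m - 8)*(m - 3)*(m + 6)*(m + 7)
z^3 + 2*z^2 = z^2*(z + 2)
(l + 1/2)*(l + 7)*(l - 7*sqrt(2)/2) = l^3 - 7*sqrt(2)*l^2/2 + 15*l^2/2 - 105*sqrt(2)*l/4 + 7*l/2 - 49*sqrt(2)/4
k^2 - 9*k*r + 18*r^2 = (k - 6*r)*(k - 3*r)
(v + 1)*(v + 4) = v^2 + 5*v + 4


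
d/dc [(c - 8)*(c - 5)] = 2*c - 13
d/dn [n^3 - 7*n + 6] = 3*n^2 - 7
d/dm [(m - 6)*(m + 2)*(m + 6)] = 3*m^2 + 4*m - 36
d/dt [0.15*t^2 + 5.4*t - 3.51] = 0.3*t + 5.4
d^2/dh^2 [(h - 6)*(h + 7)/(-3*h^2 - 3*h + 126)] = 0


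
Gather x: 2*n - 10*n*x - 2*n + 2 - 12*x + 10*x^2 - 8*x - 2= 10*x^2 + x*(-10*n - 20)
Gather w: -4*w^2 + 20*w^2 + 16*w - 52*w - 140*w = 16*w^2 - 176*w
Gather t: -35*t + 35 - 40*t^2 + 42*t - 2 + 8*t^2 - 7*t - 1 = 32 - 32*t^2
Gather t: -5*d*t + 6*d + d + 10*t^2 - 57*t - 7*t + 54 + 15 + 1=7*d + 10*t^2 + t*(-5*d - 64) + 70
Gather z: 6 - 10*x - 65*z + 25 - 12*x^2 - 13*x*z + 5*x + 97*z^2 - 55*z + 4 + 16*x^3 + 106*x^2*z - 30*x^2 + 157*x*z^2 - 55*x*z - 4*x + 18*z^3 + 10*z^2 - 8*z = 16*x^3 - 42*x^2 - 9*x + 18*z^3 + z^2*(157*x + 107) + z*(106*x^2 - 68*x - 128) + 35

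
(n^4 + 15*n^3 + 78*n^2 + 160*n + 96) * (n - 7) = n^5 + 8*n^4 - 27*n^3 - 386*n^2 - 1024*n - 672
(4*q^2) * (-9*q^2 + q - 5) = -36*q^4 + 4*q^3 - 20*q^2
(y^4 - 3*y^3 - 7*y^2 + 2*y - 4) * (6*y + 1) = 6*y^5 - 17*y^4 - 45*y^3 + 5*y^2 - 22*y - 4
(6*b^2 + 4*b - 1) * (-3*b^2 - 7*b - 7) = -18*b^4 - 54*b^3 - 67*b^2 - 21*b + 7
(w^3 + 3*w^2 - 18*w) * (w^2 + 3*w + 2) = w^5 + 6*w^4 - 7*w^3 - 48*w^2 - 36*w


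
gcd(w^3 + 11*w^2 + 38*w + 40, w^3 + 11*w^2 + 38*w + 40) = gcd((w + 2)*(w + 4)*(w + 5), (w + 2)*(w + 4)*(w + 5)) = w^3 + 11*w^2 + 38*w + 40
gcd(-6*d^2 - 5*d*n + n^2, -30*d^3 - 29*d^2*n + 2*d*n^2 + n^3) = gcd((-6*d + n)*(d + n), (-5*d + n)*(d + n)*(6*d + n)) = d + n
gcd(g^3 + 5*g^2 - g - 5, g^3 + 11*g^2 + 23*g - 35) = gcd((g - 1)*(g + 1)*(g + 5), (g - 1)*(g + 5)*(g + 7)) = g^2 + 4*g - 5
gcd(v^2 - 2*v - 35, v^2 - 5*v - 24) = 1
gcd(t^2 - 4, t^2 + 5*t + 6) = t + 2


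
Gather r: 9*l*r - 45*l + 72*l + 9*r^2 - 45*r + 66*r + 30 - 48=27*l + 9*r^2 + r*(9*l + 21) - 18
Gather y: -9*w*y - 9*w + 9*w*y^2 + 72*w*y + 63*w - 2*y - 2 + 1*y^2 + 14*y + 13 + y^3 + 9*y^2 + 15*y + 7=54*w + y^3 + y^2*(9*w + 10) + y*(63*w + 27) + 18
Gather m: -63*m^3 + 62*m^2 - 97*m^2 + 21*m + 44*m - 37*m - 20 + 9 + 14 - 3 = -63*m^3 - 35*m^2 + 28*m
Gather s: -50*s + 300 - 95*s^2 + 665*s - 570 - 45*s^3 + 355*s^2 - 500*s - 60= -45*s^3 + 260*s^2 + 115*s - 330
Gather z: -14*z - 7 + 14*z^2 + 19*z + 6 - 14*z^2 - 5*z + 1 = 0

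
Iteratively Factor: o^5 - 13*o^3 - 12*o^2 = (o + 3)*(o^4 - 3*o^3 - 4*o^2) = o*(o + 3)*(o^3 - 3*o^2 - 4*o) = o*(o - 4)*(o + 3)*(o^2 + o) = o^2*(o - 4)*(o + 3)*(o + 1)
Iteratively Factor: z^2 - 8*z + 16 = (z - 4)*(z - 4)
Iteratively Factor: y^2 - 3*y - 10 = (y + 2)*(y - 5)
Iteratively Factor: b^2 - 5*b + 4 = (b - 1)*(b - 4)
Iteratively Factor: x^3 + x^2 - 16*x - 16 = (x - 4)*(x^2 + 5*x + 4) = (x - 4)*(x + 4)*(x + 1)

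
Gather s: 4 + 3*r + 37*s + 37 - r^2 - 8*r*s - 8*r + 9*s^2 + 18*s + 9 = -r^2 - 5*r + 9*s^2 + s*(55 - 8*r) + 50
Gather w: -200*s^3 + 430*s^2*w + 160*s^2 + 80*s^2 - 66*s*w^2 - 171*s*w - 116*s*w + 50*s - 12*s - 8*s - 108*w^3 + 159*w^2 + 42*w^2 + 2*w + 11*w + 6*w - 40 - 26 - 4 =-200*s^3 + 240*s^2 + 30*s - 108*w^3 + w^2*(201 - 66*s) + w*(430*s^2 - 287*s + 19) - 70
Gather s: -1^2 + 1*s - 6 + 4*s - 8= 5*s - 15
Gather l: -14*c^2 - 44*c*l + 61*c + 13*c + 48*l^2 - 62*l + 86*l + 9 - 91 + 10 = -14*c^2 + 74*c + 48*l^2 + l*(24 - 44*c) - 72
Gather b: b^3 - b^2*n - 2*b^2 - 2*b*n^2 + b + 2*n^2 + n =b^3 + b^2*(-n - 2) + b*(1 - 2*n^2) + 2*n^2 + n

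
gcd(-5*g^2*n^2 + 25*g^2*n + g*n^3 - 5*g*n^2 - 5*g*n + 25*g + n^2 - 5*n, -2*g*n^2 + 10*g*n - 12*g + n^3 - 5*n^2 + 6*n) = 1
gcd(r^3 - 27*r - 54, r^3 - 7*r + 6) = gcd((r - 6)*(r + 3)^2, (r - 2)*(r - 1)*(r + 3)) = r + 3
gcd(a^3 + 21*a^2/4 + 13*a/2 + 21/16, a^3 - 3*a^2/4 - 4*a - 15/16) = a^2 + 7*a/4 + 3/8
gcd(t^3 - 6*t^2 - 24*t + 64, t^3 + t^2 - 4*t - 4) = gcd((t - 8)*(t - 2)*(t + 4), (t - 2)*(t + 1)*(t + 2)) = t - 2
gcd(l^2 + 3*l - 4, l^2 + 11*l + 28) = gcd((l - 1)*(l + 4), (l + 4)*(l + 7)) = l + 4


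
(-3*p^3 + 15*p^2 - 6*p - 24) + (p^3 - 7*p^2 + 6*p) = -2*p^3 + 8*p^2 - 24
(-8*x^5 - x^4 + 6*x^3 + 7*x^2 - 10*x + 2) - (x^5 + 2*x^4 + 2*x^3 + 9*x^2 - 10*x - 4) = -9*x^5 - 3*x^4 + 4*x^3 - 2*x^2 + 6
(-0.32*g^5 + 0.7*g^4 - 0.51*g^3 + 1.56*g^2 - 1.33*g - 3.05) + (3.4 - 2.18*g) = -0.32*g^5 + 0.7*g^4 - 0.51*g^3 + 1.56*g^2 - 3.51*g + 0.35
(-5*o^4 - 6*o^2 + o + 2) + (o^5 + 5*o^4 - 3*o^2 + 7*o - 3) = o^5 - 9*o^2 + 8*o - 1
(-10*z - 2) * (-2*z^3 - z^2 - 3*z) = 20*z^4 + 14*z^3 + 32*z^2 + 6*z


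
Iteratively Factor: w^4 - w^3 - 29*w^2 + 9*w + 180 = (w + 4)*(w^3 - 5*w^2 - 9*w + 45) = (w - 5)*(w + 4)*(w^2 - 9) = (w - 5)*(w + 3)*(w + 4)*(w - 3)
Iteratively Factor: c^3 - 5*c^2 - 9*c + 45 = (c - 5)*(c^2 - 9) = (c - 5)*(c - 3)*(c + 3)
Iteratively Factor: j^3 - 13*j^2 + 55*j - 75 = (j - 5)*(j^2 - 8*j + 15) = (j - 5)^2*(j - 3)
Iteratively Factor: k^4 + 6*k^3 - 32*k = (k + 4)*(k^3 + 2*k^2 - 8*k) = (k - 2)*(k + 4)*(k^2 + 4*k) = k*(k - 2)*(k + 4)*(k + 4)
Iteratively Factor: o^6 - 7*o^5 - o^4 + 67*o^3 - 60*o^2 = (o - 4)*(o^5 - 3*o^4 - 13*o^3 + 15*o^2) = (o - 5)*(o - 4)*(o^4 + 2*o^3 - 3*o^2) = o*(o - 5)*(o - 4)*(o^3 + 2*o^2 - 3*o) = o^2*(o - 5)*(o - 4)*(o^2 + 2*o - 3) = o^2*(o - 5)*(o - 4)*(o + 3)*(o - 1)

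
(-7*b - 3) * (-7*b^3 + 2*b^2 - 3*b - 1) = 49*b^4 + 7*b^3 + 15*b^2 + 16*b + 3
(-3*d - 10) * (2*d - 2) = -6*d^2 - 14*d + 20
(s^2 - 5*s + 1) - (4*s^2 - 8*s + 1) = -3*s^2 + 3*s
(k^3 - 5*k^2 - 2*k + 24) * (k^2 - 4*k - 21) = k^5 - 9*k^4 - 3*k^3 + 137*k^2 - 54*k - 504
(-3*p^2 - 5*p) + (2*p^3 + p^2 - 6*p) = 2*p^3 - 2*p^2 - 11*p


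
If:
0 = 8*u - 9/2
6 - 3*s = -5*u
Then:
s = 47/16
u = 9/16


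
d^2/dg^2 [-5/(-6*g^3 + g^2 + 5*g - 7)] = 10*((1 - 18*g)*(6*g^3 - g^2 - 5*g + 7) + (-18*g^2 + 2*g + 5)^2)/(6*g^3 - g^2 - 5*g + 7)^3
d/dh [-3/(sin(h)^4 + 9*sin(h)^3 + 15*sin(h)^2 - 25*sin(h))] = 3*(4*cos(h) + 7/tan(h) - 5*cos(h)/sin(h)^2)/((sin(h) - 1)^2*(sin(h) + 5)^3)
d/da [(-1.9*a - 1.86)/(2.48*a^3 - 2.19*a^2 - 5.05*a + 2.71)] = (9.424*a^3 + 9.6774*a^2 - 8.1468*a - 14.542)/(6.1504*a^6 - 10.8624*a^5 - 20.2519*a^4 + 35.5606*a^3 + 13.6327*a^2 - 27.371*a + 7.3441)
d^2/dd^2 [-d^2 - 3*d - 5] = -2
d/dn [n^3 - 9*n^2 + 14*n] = 3*n^2 - 18*n + 14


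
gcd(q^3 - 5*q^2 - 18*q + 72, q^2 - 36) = q - 6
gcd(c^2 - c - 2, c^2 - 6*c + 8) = c - 2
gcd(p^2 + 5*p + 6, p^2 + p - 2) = p + 2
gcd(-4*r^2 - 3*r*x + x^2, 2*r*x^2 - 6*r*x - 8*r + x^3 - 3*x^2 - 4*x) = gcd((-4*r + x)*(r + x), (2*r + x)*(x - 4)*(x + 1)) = 1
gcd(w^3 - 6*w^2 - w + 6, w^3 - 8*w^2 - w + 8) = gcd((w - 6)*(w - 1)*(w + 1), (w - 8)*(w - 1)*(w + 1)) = w^2 - 1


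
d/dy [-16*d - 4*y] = -4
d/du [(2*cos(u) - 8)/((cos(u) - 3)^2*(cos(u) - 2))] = 4*(cos(u)^2 - 7*cos(u) + 11)*sin(u)/((cos(u) - 3)^3*(cos(u) - 2)^2)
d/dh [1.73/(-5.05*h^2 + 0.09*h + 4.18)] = (17.473*h - 0.1557)/(-5.05*h^2 + 0.09*h + 4.18)^2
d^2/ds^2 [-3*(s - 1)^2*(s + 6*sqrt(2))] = -18*s - 36*sqrt(2) + 12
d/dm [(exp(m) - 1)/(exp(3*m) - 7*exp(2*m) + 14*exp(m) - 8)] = 2*(3 - exp(m))*exp(m)/(exp(4*m) - 12*exp(3*m) + 52*exp(2*m) - 96*exp(m) + 64)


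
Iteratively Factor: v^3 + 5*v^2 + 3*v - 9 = (v + 3)*(v^2 + 2*v - 3) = (v - 1)*(v + 3)*(v + 3)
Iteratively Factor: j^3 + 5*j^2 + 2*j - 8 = (j - 1)*(j^2 + 6*j + 8) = (j - 1)*(j + 4)*(j + 2)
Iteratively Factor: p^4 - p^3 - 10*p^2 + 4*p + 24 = (p - 3)*(p^3 + 2*p^2 - 4*p - 8) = (p - 3)*(p + 2)*(p^2 - 4) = (p - 3)*(p - 2)*(p + 2)*(p + 2)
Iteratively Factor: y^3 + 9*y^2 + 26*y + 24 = (y + 3)*(y^2 + 6*y + 8) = (y + 3)*(y + 4)*(y + 2)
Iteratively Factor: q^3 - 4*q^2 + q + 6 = (q - 3)*(q^2 - q - 2) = (q - 3)*(q + 1)*(q - 2)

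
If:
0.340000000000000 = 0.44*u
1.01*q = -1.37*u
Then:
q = -1.05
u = 0.77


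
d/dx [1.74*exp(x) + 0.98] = 1.74*exp(x)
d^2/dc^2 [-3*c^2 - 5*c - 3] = -6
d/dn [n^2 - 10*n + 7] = 2*n - 10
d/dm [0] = 0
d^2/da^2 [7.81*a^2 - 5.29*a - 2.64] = 15.6200000000000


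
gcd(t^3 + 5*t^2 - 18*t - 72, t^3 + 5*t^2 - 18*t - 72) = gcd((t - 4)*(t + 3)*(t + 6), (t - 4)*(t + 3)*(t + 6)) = t^3 + 5*t^2 - 18*t - 72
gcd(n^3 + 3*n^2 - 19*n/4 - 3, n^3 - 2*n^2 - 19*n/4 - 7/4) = n + 1/2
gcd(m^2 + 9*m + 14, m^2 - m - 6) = m + 2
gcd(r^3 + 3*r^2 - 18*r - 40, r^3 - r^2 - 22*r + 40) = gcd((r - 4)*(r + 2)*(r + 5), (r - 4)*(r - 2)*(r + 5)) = r^2 + r - 20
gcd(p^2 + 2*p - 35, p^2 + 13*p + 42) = p + 7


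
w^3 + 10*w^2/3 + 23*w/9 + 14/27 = (w + 1/3)*(w + 2/3)*(w + 7/3)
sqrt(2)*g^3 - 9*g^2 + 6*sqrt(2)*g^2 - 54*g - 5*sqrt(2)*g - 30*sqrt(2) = (g + 6)*(g - 5*sqrt(2))*(sqrt(2)*g + 1)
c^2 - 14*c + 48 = (c - 8)*(c - 6)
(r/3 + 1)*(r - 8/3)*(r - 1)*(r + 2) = r^4/3 + 4*r^3/9 - 29*r^2/9 - 26*r/9 + 16/3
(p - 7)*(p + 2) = p^2 - 5*p - 14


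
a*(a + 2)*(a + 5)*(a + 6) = a^4 + 13*a^3 + 52*a^2 + 60*a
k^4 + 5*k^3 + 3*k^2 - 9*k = k*(k - 1)*(k + 3)^2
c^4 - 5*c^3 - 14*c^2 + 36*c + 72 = (c - 6)*(c - 3)*(c + 2)^2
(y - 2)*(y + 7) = y^2 + 5*y - 14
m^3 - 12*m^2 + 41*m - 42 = (m - 7)*(m - 3)*(m - 2)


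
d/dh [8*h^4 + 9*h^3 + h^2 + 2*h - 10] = 32*h^3 + 27*h^2 + 2*h + 2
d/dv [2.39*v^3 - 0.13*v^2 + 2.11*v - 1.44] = 7.17*v^2 - 0.26*v + 2.11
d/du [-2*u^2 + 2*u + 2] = 2 - 4*u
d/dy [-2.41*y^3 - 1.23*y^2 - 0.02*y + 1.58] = -7.23*y^2 - 2.46*y - 0.02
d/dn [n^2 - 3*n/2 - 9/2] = 2*n - 3/2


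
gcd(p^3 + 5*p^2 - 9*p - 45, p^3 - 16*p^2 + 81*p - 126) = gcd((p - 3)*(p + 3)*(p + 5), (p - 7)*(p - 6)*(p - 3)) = p - 3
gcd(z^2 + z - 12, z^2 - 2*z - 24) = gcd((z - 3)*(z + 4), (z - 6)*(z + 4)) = z + 4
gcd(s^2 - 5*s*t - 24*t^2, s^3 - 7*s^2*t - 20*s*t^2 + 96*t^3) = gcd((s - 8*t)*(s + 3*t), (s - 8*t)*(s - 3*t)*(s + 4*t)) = s - 8*t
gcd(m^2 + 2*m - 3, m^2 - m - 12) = m + 3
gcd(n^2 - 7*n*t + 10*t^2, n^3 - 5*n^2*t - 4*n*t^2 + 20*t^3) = n^2 - 7*n*t + 10*t^2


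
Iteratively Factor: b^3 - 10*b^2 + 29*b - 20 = (b - 1)*(b^2 - 9*b + 20) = (b - 5)*(b - 1)*(b - 4)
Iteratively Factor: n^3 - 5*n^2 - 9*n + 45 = (n + 3)*(n^2 - 8*n + 15) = (n - 5)*(n + 3)*(n - 3)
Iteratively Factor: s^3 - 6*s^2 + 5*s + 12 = (s - 4)*(s^2 - 2*s - 3) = (s - 4)*(s + 1)*(s - 3)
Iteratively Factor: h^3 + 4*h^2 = (h + 4)*(h^2) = h*(h + 4)*(h)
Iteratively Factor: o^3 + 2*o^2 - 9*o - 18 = (o - 3)*(o^2 + 5*o + 6) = (o - 3)*(o + 2)*(o + 3)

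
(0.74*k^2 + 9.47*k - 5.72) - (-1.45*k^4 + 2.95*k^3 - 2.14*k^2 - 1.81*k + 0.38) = 1.45*k^4 - 2.95*k^3 + 2.88*k^2 + 11.28*k - 6.1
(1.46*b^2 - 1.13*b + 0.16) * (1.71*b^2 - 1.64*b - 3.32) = 2.4966*b^4 - 4.3267*b^3 - 2.7204*b^2 + 3.4892*b - 0.5312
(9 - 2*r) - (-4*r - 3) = 2*r + 12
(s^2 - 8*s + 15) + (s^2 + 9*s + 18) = 2*s^2 + s + 33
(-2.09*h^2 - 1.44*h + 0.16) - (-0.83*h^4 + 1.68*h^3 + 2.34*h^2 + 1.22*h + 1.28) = 0.83*h^4 - 1.68*h^3 - 4.43*h^2 - 2.66*h - 1.12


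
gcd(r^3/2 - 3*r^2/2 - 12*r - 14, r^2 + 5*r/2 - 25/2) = 1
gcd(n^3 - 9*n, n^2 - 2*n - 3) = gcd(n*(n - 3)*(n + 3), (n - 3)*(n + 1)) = n - 3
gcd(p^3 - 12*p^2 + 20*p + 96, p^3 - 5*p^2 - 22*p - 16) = p^2 - 6*p - 16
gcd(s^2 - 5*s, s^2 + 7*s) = s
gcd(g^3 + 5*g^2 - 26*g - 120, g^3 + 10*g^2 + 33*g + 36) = g + 4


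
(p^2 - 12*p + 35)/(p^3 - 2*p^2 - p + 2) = (p^2 - 12*p + 35)/(p^3 - 2*p^2 - p + 2)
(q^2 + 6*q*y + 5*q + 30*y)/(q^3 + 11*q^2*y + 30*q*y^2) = (q + 5)/(q*(q + 5*y))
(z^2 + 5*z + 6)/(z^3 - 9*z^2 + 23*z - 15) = (z^2 + 5*z + 6)/(z^3 - 9*z^2 + 23*z - 15)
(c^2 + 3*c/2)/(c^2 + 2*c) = (c + 3/2)/(c + 2)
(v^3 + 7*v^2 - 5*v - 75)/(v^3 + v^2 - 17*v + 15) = (v + 5)/(v - 1)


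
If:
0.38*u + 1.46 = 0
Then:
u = -3.84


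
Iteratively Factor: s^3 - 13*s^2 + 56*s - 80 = (s - 4)*(s^2 - 9*s + 20) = (s - 4)^2*(s - 5)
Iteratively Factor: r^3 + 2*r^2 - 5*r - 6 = (r - 2)*(r^2 + 4*r + 3) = (r - 2)*(r + 3)*(r + 1)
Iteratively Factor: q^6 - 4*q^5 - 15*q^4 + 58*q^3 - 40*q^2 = (q)*(q^5 - 4*q^4 - 15*q^3 + 58*q^2 - 40*q) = q*(q + 4)*(q^4 - 8*q^3 + 17*q^2 - 10*q) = q*(q - 2)*(q + 4)*(q^3 - 6*q^2 + 5*q) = q*(q - 5)*(q - 2)*(q + 4)*(q^2 - q) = q*(q - 5)*(q - 2)*(q - 1)*(q + 4)*(q)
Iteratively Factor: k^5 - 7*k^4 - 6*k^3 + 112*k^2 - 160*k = (k)*(k^4 - 7*k^3 - 6*k^2 + 112*k - 160) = k*(k + 4)*(k^3 - 11*k^2 + 38*k - 40) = k*(k - 2)*(k + 4)*(k^2 - 9*k + 20) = k*(k - 5)*(k - 2)*(k + 4)*(k - 4)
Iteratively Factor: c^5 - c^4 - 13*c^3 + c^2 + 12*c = (c + 3)*(c^4 - 4*c^3 - c^2 + 4*c) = c*(c + 3)*(c^3 - 4*c^2 - c + 4) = c*(c - 1)*(c + 3)*(c^2 - 3*c - 4) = c*(c - 4)*(c - 1)*(c + 3)*(c + 1)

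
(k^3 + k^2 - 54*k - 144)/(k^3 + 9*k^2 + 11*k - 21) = (k^2 - 2*k - 48)/(k^2 + 6*k - 7)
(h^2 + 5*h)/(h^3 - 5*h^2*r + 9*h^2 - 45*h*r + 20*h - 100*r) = h/(h^2 - 5*h*r + 4*h - 20*r)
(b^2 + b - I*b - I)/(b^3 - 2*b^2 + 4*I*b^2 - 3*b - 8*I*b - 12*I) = (b - I)/(b^2 + b*(-3 + 4*I) - 12*I)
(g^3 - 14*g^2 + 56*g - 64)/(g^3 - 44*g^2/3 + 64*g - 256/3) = 3*(g - 2)/(3*g - 8)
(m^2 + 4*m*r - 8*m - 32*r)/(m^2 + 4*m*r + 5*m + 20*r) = (m - 8)/(m + 5)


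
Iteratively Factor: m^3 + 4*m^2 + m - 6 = (m + 2)*(m^2 + 2*m - 3) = (m - 1)*(m + 2)*(m + 3)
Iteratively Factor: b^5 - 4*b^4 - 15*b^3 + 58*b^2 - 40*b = (b - 1)*(b^4 - 3*b^3 - 18*b^2 + 40*b) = (b - 5)*(b - 1)*(b^3 + 2*b^2 - 8*b) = (b - 5)*(b - 2)*(b - 1)*(b^2 + 4*b) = (b - 5)*(b - 2)*(b - 1)*(b + 4)*(b)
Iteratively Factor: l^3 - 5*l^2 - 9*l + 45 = (l + 3)*(l^2 - 8*l + 15) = (l - 3)*(l + 3)*(l - 5)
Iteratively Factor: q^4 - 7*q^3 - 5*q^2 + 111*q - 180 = (q - 3)*(q^3 - 4*q^2 - 17*q + 60) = (q - 3)*(q + 4)*(q^2 - 8*q + 15) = (q - 5)*(q - 3)*(q + 4)*(q - 3)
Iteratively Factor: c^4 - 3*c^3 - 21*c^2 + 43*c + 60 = (c - 3)*(c^3 - 21*c - 20) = (c - 3)*(c + 1)*(c^2 - c - 20) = (c - 3)*(c + 1)*(c + 4)*(c - 5)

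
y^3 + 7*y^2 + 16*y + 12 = (y + 2)^2*(y + 3)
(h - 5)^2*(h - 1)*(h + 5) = h^4 - 6*h^3 - 20*h^2 + 150*h - 125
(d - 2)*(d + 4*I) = d^2 - 2*d + 4*I*d - 8*I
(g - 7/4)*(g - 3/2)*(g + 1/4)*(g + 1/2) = g^4 - 5*g^3/2 + 5*g^2/16 + 25*g/16 + 21/64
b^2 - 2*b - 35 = (b - 7)*(b + 5)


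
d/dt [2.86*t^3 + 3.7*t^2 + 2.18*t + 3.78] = 8.58*t^2 + 7.4*t + 2.18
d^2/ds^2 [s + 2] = 0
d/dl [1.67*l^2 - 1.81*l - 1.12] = 3.34*l - 1.81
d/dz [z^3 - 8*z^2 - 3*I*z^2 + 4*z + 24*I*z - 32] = 3*z^2 - 16*z - 6*I*z + 4 + 24*I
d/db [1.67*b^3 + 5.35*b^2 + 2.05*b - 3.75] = 5.01*b^2 + 10.7*b + 2.05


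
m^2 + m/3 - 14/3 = (m - 2)*(m + 7/3)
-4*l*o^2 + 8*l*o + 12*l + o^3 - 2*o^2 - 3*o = (-4*l + o)*(o - 3)*(o + 1)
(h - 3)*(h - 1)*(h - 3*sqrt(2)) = h^3 - 3*sqrt(2)*h^2 - 4*h^2 + 3*h + 12*sqrt(2)*h - 9*sqrt(2)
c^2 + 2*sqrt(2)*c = c*(c + 2*sqrt(2))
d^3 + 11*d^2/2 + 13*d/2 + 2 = (d + 1/2)*(d + 1)*(d + 4)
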